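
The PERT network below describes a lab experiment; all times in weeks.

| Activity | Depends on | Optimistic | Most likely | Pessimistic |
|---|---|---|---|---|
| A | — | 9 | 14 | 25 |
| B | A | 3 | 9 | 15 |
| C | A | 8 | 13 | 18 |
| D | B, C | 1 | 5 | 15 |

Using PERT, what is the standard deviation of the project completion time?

te_A = (9 + 4·14 + 25)/6 = 90/6 = 15; σ²_A = ((25−9)/6)² = 7.111
te_B = (3 + 4·9 + 15)/6 = 54/6 = 9; σ²_B = ((15−3)/6)² = 4.000
te_C = (8 + 4·13 + 18)/6 = 78/6 = 13; σ²_C = ((18−8)/6)² = 2.778
te_D = (1 + 4·5 + 15)/6 = 36/6 = 6; σ²_D = ((15−1)/6)² = 5.444

Forward pass:
ES_A = 0; EF_A = 15
ES_B = 15; EF_B = 15+9 = 24
ES_C = 15; EF_C = 15+13 = 28
ES_D = max(EF_B=24, EF_C=28) = 28; EF_D = 28+6 = 34
Expected project duration μ = 34 weeks. Critical path: A → C → D.

Variance along critical path = 7.111 + 2.778 + 5.444 = 15.333
σ = √15.333 = 3.916 weeks

3.92 weeks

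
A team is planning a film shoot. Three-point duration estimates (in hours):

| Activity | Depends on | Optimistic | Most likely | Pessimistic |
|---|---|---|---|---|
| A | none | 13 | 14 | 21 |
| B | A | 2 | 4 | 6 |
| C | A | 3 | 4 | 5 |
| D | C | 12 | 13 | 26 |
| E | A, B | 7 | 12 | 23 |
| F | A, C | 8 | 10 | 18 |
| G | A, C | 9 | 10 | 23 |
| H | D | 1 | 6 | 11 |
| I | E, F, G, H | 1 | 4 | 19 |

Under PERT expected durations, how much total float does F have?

10 hours

te_A = (13 + 4·14 + 21)/6 = 90/6 = 15
te_B = (2 + 4·4 + 6)/6 = 24/6 = 4
te_C = (3 + 4·4 + 5)/6 = 24/6 = 4
te_D = (12 + 4·13 + 26)/6 = 90/6 = 15
te_E = (7 + 4·12 + 23)/6 = 78/6 = 13
te_F = (8 + 4·10 + 18)/6 = 66/6 = 11
te_G = (9 + 4·10 + 23)/6 = 72/6 = 12
te_H = (1 + 4·6 + 11)/6 = 36/6 = 6
te_I = (1 + 4·4 + 19)/6 = 36/6 = 6

Forward pass:
ES_A = 0; EF_A = 15
ES_B = 15; EF_B = 15+4 = 19
ES_C = 15; EF_C = 15+4 = 19
ES_D = 19; EF_D = 19+15 = 34
ES_E = max(EF_A=15, EF_B=19) = 19; EF_E = 19+13 = 32
ES_F = max(EF_A=15, EF_C=19) = 19; EF_F = 19+11 = 30
ES_G = max(EF_A=15, EF_C=19) = 19; EF_G = 19+12 = 31
ES_H = 34; EF_H = 34+6 = 40
ES_I = max(EF_E=32, EF_F=30, EF_G=31, EF_H=40) = 40; EF_I = 40+6 = 46
Expected project duration μ = 46 hours. Critical path: A → C → D → H → I.

Backward pass:
LF_I = 46; LS_I = 46−6 = 40
LF_H = LS_I = 40; LS_H = 40−6 = 34
LF_G = LS_I = 40; LS_G = 40−12 = 28
LF_F = LS_I = 40; LS_F = 40−11 = 29
LF_E = LS_I = 40; LS_E = 40−13 = 27
LF_D = LS_H = 34; LS_D = 34−15 = 19
LF_C = min(LS_D=19, LS_F=29, LS_G=28) = 19; LS_C = 19−4 = 15
LF_B = LS_E = 27; LS_B = 27−4 = 23
LF_A = min(LS_B=23, LS_C=15, LS_E=27, LS_F=29, LS_G=28) = 15; LS_A = 15−15 = 0
Slack_F = LS_F − ES_F = 29 − 19 = 10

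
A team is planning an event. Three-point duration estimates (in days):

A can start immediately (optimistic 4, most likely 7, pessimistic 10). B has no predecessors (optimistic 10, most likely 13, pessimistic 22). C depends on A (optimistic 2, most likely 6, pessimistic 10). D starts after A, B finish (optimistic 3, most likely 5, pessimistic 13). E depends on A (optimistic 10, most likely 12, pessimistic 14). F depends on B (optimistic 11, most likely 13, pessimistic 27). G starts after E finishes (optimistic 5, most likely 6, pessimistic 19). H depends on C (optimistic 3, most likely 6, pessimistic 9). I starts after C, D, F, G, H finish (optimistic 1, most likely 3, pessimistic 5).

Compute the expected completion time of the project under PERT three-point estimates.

te_A = (4 + 4·7 + 10)/6 = 42/6 = 7
te_B = (10 + 4·13 + 22)/6 = 84/6 = 14
te_C = (2 + 4·6 + 10)/6 = 36/6 = 6
te_D = (3 + 4·5 + 13)/6 = 36/6 = 6
te_E = (10 + 4·12 + 14)/6 = 72/6 = 12
te_F = (11 + 4·13 + 27)/6 = 90/6 = 15
te_G = (5 + 4·6 + 19)/6 = 48/6 = 8
te_H = (3 + 4·6 + 9)/6 = 36/6 = 6
te_I = (1 + 4·3 + 5)/6 = 18/6 = 3

Forward pass:
ES_A = 0; EF_A = 7
ES_B = 0; EF_B = 14
ES_C = 7; EF_C = 7+6 = 13
ES_D = max(EF_A=7, EF_B=14) = 14; EF_D = 14+6 = 20
ES_E = 7; EF_E = 7+12 = 19
ES_F = 14; EF_F = 14+15 = 29
ES_G = 19; EF_G = 19+8 = 27
ES_H = 13; EF_H = 13+6 = 19
ES_I = max(EF_C=13, EF_D=20, EF_F=29, EF_G=27, EF_H=19) = 29; EF_I = 29+3 = 32
Expected project duration μ = 32 days. Critical path: B → F → I.

32 days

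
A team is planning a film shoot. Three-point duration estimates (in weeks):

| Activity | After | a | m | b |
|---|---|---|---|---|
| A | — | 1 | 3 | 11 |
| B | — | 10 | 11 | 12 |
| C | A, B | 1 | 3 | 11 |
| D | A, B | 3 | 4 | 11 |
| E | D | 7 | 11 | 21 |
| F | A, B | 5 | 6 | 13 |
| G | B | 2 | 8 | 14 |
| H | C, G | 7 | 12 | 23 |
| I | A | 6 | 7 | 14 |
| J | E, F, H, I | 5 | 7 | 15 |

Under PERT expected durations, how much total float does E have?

te_A = (1 + 4·3 + 11)/6 = 24/6 = 4
te_B = (10 + 4·11 + 12)/6 = 66/6 = 11
te_C = (1 + 4·3 + 11)/6 = 24/6 = 4
te_D = (3 + 4·4 + 11)/6 = 30/6 = 5
te_E = (7 + 4·11 + 21)/6 = 72/6 = 12
te_F = (5 + 4·6 + 13)/6 = 42/6 = 7
te_G = (2 + 4·8 + 14)/6 = 48/6 = 8
te_H = (7 + 4·12 + 23)/6 = 78/6 = 13
te_I = (6 + 4·7 + 14)/6 = 48/6 = 8
te_J = (5 + 4·7 + 15)/6 = 48/6 = 8

Forward pass:
ES_A = 0; EF_A = 4
ES_B = 0; EF_B = 11
ES_C = max(EF_A=4, EF_B=11) = 11; EF_C = 11+4 = 15
ES_D = max(EF_A=4, EF_B=11) = 11; EF_D = 11+5 = 16
ES_E = 16; EF_E = 16+12 = 28
ES_F = max(EF_A=4, EF_B=11) = 11; EF_F = 11+7 = 18
ES_G = 11; EF_G = 11+8 = 19
ES_H = max(EF_C=15, EF_G=19) = 19; EF_H = 19+13 = 32
ES_I = 4; EF_I = 4+8 = 12
ES_J = max(EF_E=28, EF_F=18, EF_H=32, EF_I=12) = 32; EF_J = 32+8 = 40
Expected project duration μ = 40 weeks. Critical path: B → G → H → J.

Backward pass:
LF_J = 40; LS_J = 40−8 = 32
LF_I = LS_J = 32; LS_I = 32−8 = 24
LF_H = LS_J = 32; LS_H = 32−13 = 19
LF_G = LS_H = 19; LS_G = 19−8 = 11
LF_F = LS_J = 32; LS_F = 32−7 = 25
LF_E = LS_J = 32; LS_E = 32−12 = 20
LF_D = LS_E = 20; LS_D = 20−5 = 15
LF_C = LS_H = 19; LS_C = 19−4 = 15
LF_B = min(LS_C=15, LS_D=15, LS_F=25, LS_G=11) = 11; LS_B = 11−11 = 0
LF_A = min(LS_C=15, LS_D=15, LS_F=25, LS_I=24) = 15; LS_A = 15−4 = 11
Slack_E = LS_E − ES_E = 20 − 16 = 4

4 weeks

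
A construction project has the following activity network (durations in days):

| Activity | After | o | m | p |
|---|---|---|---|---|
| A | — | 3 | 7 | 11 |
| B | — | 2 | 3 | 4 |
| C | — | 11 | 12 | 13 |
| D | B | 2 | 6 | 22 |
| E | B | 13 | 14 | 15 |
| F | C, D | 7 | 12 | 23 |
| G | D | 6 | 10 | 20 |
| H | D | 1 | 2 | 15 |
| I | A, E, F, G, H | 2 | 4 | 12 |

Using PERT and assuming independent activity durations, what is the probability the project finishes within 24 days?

te_A = (3 + 4·7 + 11)/6 = 42/6 = 7; σ²_A = ((11−3)/6)² = 1.778
te_B = (2 + 4·3 + 4)/6 = 18/6 = 3; σ²_B = ((4−2)/6)² = 0.111
te_C = (11 + 4·12 + 13)/6 = 72/6 = 12; σ²_C = ((13−11)/6)² = 0.111
te_D = (2 + 4·6 + 22)/6 = 48/6 = 8; σ²_D = ((22−2)/6)² = 11.111
te_E = (13 + 4·14 + 15)/6 = 84/6 = 14; σ²_E = ((15−13)/6)² = 0.111
te_F = (7 + 4·12 + 23)/6 = 78/6 = 13; σ²_F = ((23−7)/6)² = 7.111
te_G = (6 + 4·10 + 20)/6 = 66/6 = 11; σ²_G = ((20−6)/6)² = 5.444
te_H = (1 + 4·2 + 15)/6 = 24/6 = 4; σ²_H = ((15−1)/6)² = 5.444
te_I = (2 + 4·4 + 12)/6 = 30/6 = 5; σ²_I = ((12−2)/6)² = 2.778

Forward pass:
ES_A = 0; EF_A = 7
ES_B = 0; EF_B = 3
ES_C = 0; EF_C = 12
ES_D = 3; EF_D = 3+8 = 11
ES_E = 3; EF_E = 3+14 = 17
ES_F = max(EF_C=12, EF_D=11) = 12; EF_F = 12+13 = 25
ES_G = 11; EF_G = 11+11 = 22
ES_H = 11; EF_H = 11+4 = 15
ES_I = max(EF_A=7, EF_E=17, EF_F=25, EF_G=22, EF_H=15) = 25; EF_I = 25+5 = 30
Expected project duration μ = 30 days. Critical path: C → F → I.

Variance along critical path = 0.111 + 7.111 + 2.778 = 10.000; σ = √10.000 = 3.162 days.
Z = (24 − 30) / 3.162 = -1.897
P(T ≤ 24) = Φ(-1.897) ≈ 0.029

0.029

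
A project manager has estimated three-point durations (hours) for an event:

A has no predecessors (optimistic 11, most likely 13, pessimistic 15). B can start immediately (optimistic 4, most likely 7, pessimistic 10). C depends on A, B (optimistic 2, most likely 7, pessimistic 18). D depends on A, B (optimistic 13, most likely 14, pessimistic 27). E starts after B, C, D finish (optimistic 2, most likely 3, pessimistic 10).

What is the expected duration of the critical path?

te_A = (11 + 4·13 + 15)/6 = 78/6 = 13
te_B = (4 + 4·7 + 10)/6 = 42/6 = 7
te_C = (2 + 4·7 + 18)/6 = 48/6 = 8
te_D = (13 + 4·14 + 27)/6 = 96/6 = 16
te_E = (2 + 4·3 + 10)/6 = 24/6 = 4

Forward pass:
ES_A = 0; EF_A = 13
ES_B = 0; EF_B = 7
ES_C = max(EF_A=13, EF_B=7) = 13; EF_C = 13+8 = 21
ES_D = max(EF_A=13, EF_B=7) = 13; EF_D = 13+16 = 29
ES_E = max(EF_B=7, EF_C=21, EF_D=29) = 29; EF_E = 29+4 = 33
Expected project duration μ = 33 hours. Critical path: A → D → E.

33 hours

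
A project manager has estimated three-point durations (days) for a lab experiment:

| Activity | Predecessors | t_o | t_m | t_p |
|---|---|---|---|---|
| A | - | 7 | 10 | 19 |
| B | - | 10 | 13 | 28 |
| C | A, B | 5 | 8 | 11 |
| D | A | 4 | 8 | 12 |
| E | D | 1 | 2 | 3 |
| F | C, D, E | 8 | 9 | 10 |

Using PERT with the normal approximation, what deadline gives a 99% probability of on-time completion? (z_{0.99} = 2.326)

te_A = (7 + 4·10 + 19)/6 = 66/6 = 11; σ²_A = ((19−7)/6)² = 4.000
te_B = (10 + 4·13 + 28)/6 = 90/6 = 15; σ²_B = ((28−10)/6)² = 9.000
te_C = (5 + 4·8 + 11)/6 = 48/6 = 8; σ²_C = ((11−5)/6)² = 1.000
te_D = (4 + 4·8 + 12)/6 = 48/6 = 8; σ²_D = ((12−4)/6)² = 1.778
te_E = (1 + 4·2 + 3)/6 = 12/6 = 2; σ²_E = ((3−1)/6)² = 0.111
te_F = (8 + 4·9 + 10)/6 = 54/6 = 9; σ²_F = ((10−8)/6)² = 0.111

Forward pass:
ES_A = 0; EF_A = 11
ES_B = 0; EF_B = 15
ES_C = max(EF_A=11, EF_B=15) = 15; EF_C = 15+8 = 23
ES_D = 11; EF_D = 11+8 = 19
ES_E = 19; EF_E = 19+2 = 21
ES_F = max(EF_C=23, EF_D=19, EF_E=21) = 23; EF_F = 23+9 = 32
Expected project duration μ = 32 days. Critical path: B → C → F.

Variance along critical path = 9.000 + 1.000 + 0.111 = 10.111; σ = 3.180 days.
D = μ + z·σ = 32 + 2.326·3.180 = 39.4 days

39.4 days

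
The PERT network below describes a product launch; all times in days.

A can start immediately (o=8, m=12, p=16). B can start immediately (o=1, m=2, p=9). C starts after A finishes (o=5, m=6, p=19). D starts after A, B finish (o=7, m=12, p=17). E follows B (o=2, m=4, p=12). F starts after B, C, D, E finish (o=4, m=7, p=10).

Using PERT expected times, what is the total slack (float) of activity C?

4 days

te_A = (8 + 4·12 + 16)/6 = 72/6 = 12
te_B = (1 + 4·2 + 9)/6 = 18/6 = 3
te_C = (5 + 4·6 + 19)/6 = 48/6 = 8
te_D = (7 + 4·12 + 17)/6 = 72/6 = 12
te_E = (2 + 4·4 + 12)/6 = 30/6 = 5
te_F = (4 + 4·7 + 10)/6 = 42/6 = 7

Forward pass:
ES_A = 0; EF_A = 12
ES_B = 0; EF_B = 3
ES_C = 12; EF_C = 12+8 = 20
ES_D = max(EF_A=12, EF_B=3) = 12; EF_D = 12+12 = 24
ES_E = 3; EF_E = 3+5 = 8
ES_F = max(EF_B=3, EF_C=20, EF_D=24, EF_E=8) = 24; EF_F = 24+7 = 31
Expected project duration μ = 31 days. Critical path: A → D → F.

Backward pass:
LF_F = 31; LS_F = 31−7 = 24
LF_E = LS_F = 24; LS_E = 24−5 = 19
LF_D = LS_F = 24; LS_D = 24−12 = 12
LF_C = LS_F = 24; LS_C = 24−8 = 16
LF_B = min(LS_D=12, LS_E=19, LS_F=24) = 12; LS_B = 12−3 = 9
LF_A = min(LS_C=16, LS_D=12) = 12; LS_A = 12−12 = 0
Slack_C = LS_C − ES_C = 16 − 12 = 4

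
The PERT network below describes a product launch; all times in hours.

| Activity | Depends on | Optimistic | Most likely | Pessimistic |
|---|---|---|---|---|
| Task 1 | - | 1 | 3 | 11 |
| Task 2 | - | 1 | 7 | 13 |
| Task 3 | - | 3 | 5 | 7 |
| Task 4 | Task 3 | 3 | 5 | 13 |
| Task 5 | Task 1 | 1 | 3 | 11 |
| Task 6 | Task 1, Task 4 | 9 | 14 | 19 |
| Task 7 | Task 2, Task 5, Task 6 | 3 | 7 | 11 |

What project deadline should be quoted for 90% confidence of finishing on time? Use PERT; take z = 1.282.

35.6 hours

te_Task 1 = (1 + 4·3 + 11)/6 = 24/6 = 4; σ²_Task 1 = ((11−1)/6)² = 2.778
te_Task 2 = (1 + 4·7 + 13)/6 = 42/6 = 7; σ²_Task 2 = ((13−1)/6)² = 4.000
te_Task 3 = (3 + 4·5 + 7)/6 = 30/6 = 5; σ²_Task 3 = ((7−3)/6)² = 0.444
te_Task 4 = (3 + 4·5 + 13)/6 = 36/6 = 6; σ²_Task 4 = ((13−3)/6)² = 2.778
te_Task 5 = (1 + 4·3 + 11)/6 = 24/6 = 4; σ²_Task 5 = ((11−1)/6)² = 2.778
te_Task 6 = (9 + 4·14 + 19)/6 = 84/6 = 14; σ²_Task 6 = ((19−9)/6)² = 2.778
te_Task 7 = (3 + 4·7 + 11)/6 = 42/6 = 7; σ²_Task 7 = ((11−3)/6)² = 1.778

Forward pass:
ES_Task 1 = 0; EF_Task 1 = 4
ES_Task 2 = 0; EF_Task 2 = 7
ES_Task 3 = 0; EF_Task 3 = 5
ES_Task 4 = 5; EF_Task 4 = 5+6 = 11
ES_Task 5 = 4; EF_Task 5 = 4+4 = 8
ES_Task 6 = max(EF_Task 1=4, EF_Task 4=11) = 11; EF_Task 6 = 11+14 = 25
ES_Task 7 = max(EF_Task 2=7, EF_Task 5=8, EF_Task 6=25) = 25; EF_Task 7 = 25+7 = 32
Expected project duration μ = 32 hours. Critical path: Task 3 → Task 4 → Task 6 → Task 7.

Variance along critical path = 0.444 + 2.778 + 2.778 + 1.778 = 7.778; σ = 2.789 hours.
D = μ + z·σ = 32 + 1.282·2.789 = 35.6 hours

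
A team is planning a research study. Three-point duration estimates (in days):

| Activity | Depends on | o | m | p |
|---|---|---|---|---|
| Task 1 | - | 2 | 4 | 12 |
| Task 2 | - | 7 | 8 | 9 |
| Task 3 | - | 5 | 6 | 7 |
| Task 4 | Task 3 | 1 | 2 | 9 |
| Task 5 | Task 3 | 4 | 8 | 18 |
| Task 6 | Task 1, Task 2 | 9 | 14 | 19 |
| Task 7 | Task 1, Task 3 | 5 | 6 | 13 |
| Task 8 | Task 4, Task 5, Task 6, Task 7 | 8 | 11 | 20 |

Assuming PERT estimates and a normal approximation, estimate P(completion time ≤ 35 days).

te_Task 1 = (2 + 4·4 + 12)/6 = 30/6 = 5; σ²_Task 1 = ((12−2)/6)² = 2.778
te_Task 2 = (7 + 4·8 + 9)/6 = 48/6 = 8; σ²_Task 2 = ((9−7)/6)² = 0.111
te_Task 3 = (5 + 4·6 + 7)/6 = 36/6 = 6; σ²_Task 3 = ((7−5)/6)² = 0.111
te_Task 4 = (1 + 4·2 + 9)/6 = 18/6 = 3; σ²_Task 4 = ((9−1)/6)² = 1.778
te_Task 5 = (4 + 4·8 + 18)/6 = 54/6 = 9; σ²_Task 5 = ((18−4)/6)² = 5.444
te_Task 6 = (9 + 4·14 + 19)/6 = 84/6 = 14; σ²_Task 6 = ((19−9)/6)² = 2.778
te_Task 7 = (5 + 4·6 + 13)/6 = 42/6 = 7; σ²_Task 7 = ((13−5)/6)² = 1.778
te_Task 8 = (8 + 4·11 + 20)/6 = 72/6 = 12; σ²_Task 8 = ((20−8)/6)² = 4.000

Forward pass:
ES_Task 1 = 0; EF_Task 1 = 5
ES_Task 2 = 0; EF_Task 2 = 8
ES_Task 3 = 0; EF_Task 3 = 6
ES_Task 4 = 6; EF_Task 4 = 6+3 = 9
ES_Task 5 = 6; EF_Task 5 = 6+9 = 15
ES_Task 6 = max(EF_Task 1=5, EF_Task 2=8) = 8; EF_Task 6 = 8+14 = 22
ES_Task 7 = max(EF_Task 1=5, EF_Task 3=6) = 6; EF_Task 7 = 6+7 = 13
ES_Task 8 = max(EF_Task 4=9, EF_Task 5=15, EF_Task 6=22, EF_Task 7=13) = 22; EF_Task 8 = 22+12 = 34
Expected project duration μ = 34 days. Critical path: Task 2 → Task 6 → Task 8.

Variance along critical path = 0.111 + 2.778 + 4.000 = 6.889; σ = √6.889 = 2.625 days.
Z = (35 − 34) / 2.625 = 0.381
P(T ≤ 35) = Φ(0.381) ≈ 0.648

0.648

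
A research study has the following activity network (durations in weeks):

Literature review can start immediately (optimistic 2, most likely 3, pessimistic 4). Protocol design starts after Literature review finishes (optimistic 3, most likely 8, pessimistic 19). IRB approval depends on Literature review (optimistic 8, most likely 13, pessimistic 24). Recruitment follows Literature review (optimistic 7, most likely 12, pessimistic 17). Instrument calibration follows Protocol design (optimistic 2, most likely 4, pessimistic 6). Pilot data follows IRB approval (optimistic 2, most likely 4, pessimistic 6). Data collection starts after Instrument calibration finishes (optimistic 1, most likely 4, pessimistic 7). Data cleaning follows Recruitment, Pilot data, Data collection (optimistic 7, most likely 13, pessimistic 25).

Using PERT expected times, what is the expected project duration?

35 weeks

te_Literature review = (2 + 4·3 + 4)/6 = 18/6 = 3
te_Protocol design = (3 + 4·8 + 19)/6 = 54/6 = 9
te_IRB approval = (8 + 4·13 + 24)/6 = 84/6 = 14
te_Recruitment = (7 + 4·12 + 17)/6 = 72/6 = 12
te_Instrument calibration = (2 + 4·4 + 6)/6 = 24/6 = 4
te_Pilot data = (2 + 4·4 + 6)/6 = 24/6 = 4
te_Data collection = (1 + 4·4 + 7)/6 = 24/6 = 4
te_Data cleaning = (7 + 4·13 + 25)/6 = 84/6 = 14

Forward pass:
ES_Literature review = 0; EF_Literature review = 3
ES_Protocol design = 3; EF_Protocol design = 3+9 = 12
ES_IRB approval = 3; EF_IRB approval = 3+14 = 17
ES_Recruitment = 3; EF_Recruitment = 3+12 = 15
ES_Instrument calibration = 12; EF_Instrument calibration = 12+4 = 16
ES_Pilot data = 17; EF_Pilot data = 17+4 = 21
ES_Data collection = 16; EF_Data collection = 16+4 = 20
ES_Data cleaning = max(EF_Recruitment=15, EF_Pilot data=21, EF_Data collection=20) = 21; EF_Data cleaning = 21+14 = 35
Expected project duration μ = 35 weeks. Critical path: Literature review → IRB approval → Pilot data → Data cleaning.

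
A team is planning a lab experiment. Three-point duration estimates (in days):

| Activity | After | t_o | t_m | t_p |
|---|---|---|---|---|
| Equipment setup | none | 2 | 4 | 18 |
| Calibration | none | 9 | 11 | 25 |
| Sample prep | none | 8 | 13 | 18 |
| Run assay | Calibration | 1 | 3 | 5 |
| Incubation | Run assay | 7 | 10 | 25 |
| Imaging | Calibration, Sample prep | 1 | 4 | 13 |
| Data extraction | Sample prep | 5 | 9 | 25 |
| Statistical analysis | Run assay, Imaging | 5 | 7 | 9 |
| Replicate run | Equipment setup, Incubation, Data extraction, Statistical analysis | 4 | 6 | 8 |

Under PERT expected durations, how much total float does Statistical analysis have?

3 days

te_Equipment setup = (2 + 4·4 + 18)/6 = 36/6 = 6
te_Calibration = (9 + 4·11 + 25)/6 = 78/6 = 13
te_Sample prep = (8 + 4·13 + 18)/6 = 78/6 = 13
te_Run assay = (1 + 4·3 + 5)/6 = 18/6 = 3
te_Incubation = (7 + 4·10 + 25)/6 = 72/6 = 12
te_Imaging = (1 + 4·4 + 13)/6 = 30/6 = 5
te_Data extraction = (5 + 4·9 + 25)/6 = 66/6 = 11
te_Statistical analysis = (5 + 4·7 + 9)/6 = 42/6 = 7
te_Replicate run = (4 + 4·6 + 8)/6 = 36/6 = 6

Forward pass:
ES_Equipment setup = 0; EF_Equipment setup = 6
ES_Calibration = 0; EF_Calibration = 13
ES_Sample prep = 0; EF_Sample prep = 13
ES_Run assay = 13; EF_Run assay = 13+3 = 16
ES_Incubation = 16; EF_Incubation = 16+12 = 28
ES_Imaging = max(EF_Calibration=13, EF_Sample prep=13) = 13; EF_Imaging = 13+5 = 18
ES_Data extraction = 13; EF_Data extraction = 13+11 = 24
ES_Statistical analysis = max(EF_Run assay=16, EF_Imaging=18) = 18; EF_Statistical analysis = 18+7 = 25
ES_Replicate run = max(EF_Equipment setup=6, EF_Incubation=28, EF_Data extraction=24, EF_Statistical analysis=25) = 28; EF_Replicate run = 28+6 = 34
Expected project duration μ = 34 days. Critical path: Calibration → Run assay → Incubation → Replicate run.

Backward pass:
LF_Replicate run = 34; LS_Replicate run = 34−6 = 28
LF_Statistical analysis = LS_Replicate run = 28; LS_Statistical analysis = 28−7 = 21
LF_Data extraction = LS_Replicate run = 28; LS_Data extraction = 28−11 = 17
LF_Imaging = LS_Statistical analysis = 21; LS_Imaging = 21−5 = 16
LF_Incubation = LS_Replicate run = 28; LS_Incubation = 28−12 = 16
LF_Run assay = min(LS_Incubation=16, LS_Statistical analysis=21) = 16; LS_Run assay = 16−3 = 13
LF_Sample prep = min(LS_Imaging=16, LS_Data extraction=17) = 16; LS_Sample prep = 16−13 = 3
LF_Calibration = min(LS_Run assay=13, LS_Imaging=16) = 13; LS_Calibration = 13−13 = 0
LF_Equipment setup = LS_Replicate run = 28; LS_Equipment setup = 28−6 = 22
Slack_Statistical analysis = LS_Statistical analysis − ES_Statistical analysis = 21 − 18 = 3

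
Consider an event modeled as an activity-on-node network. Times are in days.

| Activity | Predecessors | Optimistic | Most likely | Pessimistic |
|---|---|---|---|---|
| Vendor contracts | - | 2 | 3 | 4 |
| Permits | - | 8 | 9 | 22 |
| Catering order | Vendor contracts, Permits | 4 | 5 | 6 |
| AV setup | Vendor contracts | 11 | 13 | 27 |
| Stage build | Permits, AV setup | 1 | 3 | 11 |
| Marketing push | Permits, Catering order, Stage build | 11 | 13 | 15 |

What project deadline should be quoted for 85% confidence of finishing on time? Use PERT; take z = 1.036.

38.3 days

te_Vendor contracts = (2 + 4·3 + 4)/6 = 18/6 = 3; σ²_Vendor contracts = ((4−2)/6)² = 0.111
te_Permits = (8 + 4·9 + 22)/6 = 66/6 = 11; σ²_Permits = ((22−8)/6)² = 5.444
te_Catering order = (4 + 4·5 + 6)/6 = 30/6 = 5; σ²_Catering order = ((6−4)/6)² = 0.111
te_AV setup = (11 + 4·13 + 27)/6 = 90/6 = 15; σ²_AV setup = ((27−11)/6)² = 7.111
te_Stage build = (1 + 4·3 + 11)/6 = 24/6 = 4; σ²_Stage build = ((11−1)/6)² = 2.778
te_Marketing push = (11 + 4·13 + 15)/6 = 78/6 = 13; σ²_Marketing push = ((15−11)/6)² = 0.444

Forward pass:
ES_Vendor contracts = 0; EF_Vendor contracts = 3
ES_Permits = 0; EF_Permits = 11
ES_Catering order = max(EF_Vendor contracts=3, EF_Permits=11) = 11; EF_Catering order = 11+5 = 16
ES_AV setup = 3; EF_AV setup = 3+15 = 18
ES_Stage build = max(EF_Permits=11, EF_AV setup=18) = 18; EF_Stage build = 18+4 = 22
ES_Marketing push = max(EF_Permits=11, EF_Catering order=16, EF_Stage build=22) = 22; EF_Marketing push = 22+13 = 35
Expected project duration μ = 35 days. Critical path: Vendor contracts → AV setup → Stage build → Marketing push.

Variance along critical path = 0.111 + 7.111 + 2.778 + 0.444 = 10.444; σ = 3.232 days.
D = μ + z·σ = 35 + 1.036·3.232 = 38.3 days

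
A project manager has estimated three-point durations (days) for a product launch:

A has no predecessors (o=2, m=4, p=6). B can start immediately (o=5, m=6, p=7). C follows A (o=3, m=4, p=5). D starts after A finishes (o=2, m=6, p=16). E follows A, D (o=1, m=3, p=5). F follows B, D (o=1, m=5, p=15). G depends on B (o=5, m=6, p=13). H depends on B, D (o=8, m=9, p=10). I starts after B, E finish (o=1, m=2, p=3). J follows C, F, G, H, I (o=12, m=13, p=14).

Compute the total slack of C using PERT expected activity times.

12 days

te_A = (2 + 4·4 + 6)/6 = 24/6 = 4
te_B = (5 + 4·6 + 7)/6 = 36/6 = 6
te_C = (3 + 4·4 + 5)/6 = 24/6 = 4
te_D = (2 + 4·6 + 16)/6 = 42/6 = 7
te_E = (1 + 4·3 + 5)/6 = 18/6 = 3
te_F = (1 + 4·5 + 15)/6 = 36/6 = 6
te_G = (5 + 4·6 + 13)/6 = 42/6 = 7
te_H = (8 + 4·9 + 10)/6 = 54/6 = 9
te_I = (1 + 4·2 + 3)/6 = 12/6 = 2
te_J = (12 + 4·13 + 14)/6 = 78/6 = 13

Forward pass:
ES_A = 0; EF_A = 4
ES_B = 0; EF_B = 6
ES_C = 4; EF_C = 4+4 = 8
ES_D = 4; EF_D = 4+7 = 11
ES_E = max(EF_A=4, EF_D=11) = 11; EF_E = 11+3 = 14
ES_F = max(EF_B=6, EF_D=11) = 11; EF_F = 11+6 = 17
ES_G = 6; EF_G = 6+7 = 13
ES_H = max(EF_B=6, EF_D=11) = 11; EF_H = 11+9 = 20
ES_I = max(EF_B=6, EF_E=14) = 14; EF_I = 14+2 = 16
ES_J = max(EF_C=8, EF_F=17, EF_G=13, EF_H=20, EF_I=16) = 20; EF_J = 20+13 = 33
Expected project duration μ = 33 days. Critical path: A → D → H → J.

Backward pass:
LF_J = 33; LS_J = 33−13 = 20
LF_I = LS_J = 20; LS_I = 20−2 = 18
LF_H = LS_J = 20; LS_H = 20−9 = 11
LF_G = LS_J = 20; LS_G = 20−7 = 13
LF_F = LS_J = 20; LS_F = 20−6 = 14
LF_E = LS_I = 18; LS_E = 18−3 = 15
LF_D = min(LS_E=15, LS_F=14, LS_H=11) = 11; LS_D = 11−7 = 4
LF_C = LS_J = 20; LS_C = 20−4 = 16
LF_B = min(LS_F=14, LS_G=13, LS_H=11, LS_I=18) = 11; LS_B = 11−6 = 5
LF_A = min(LS_C=16, LS_D=4, LS_E=15) = 4; LS_A = 4−4 = 0
Slack_C = LS_C − ES_C = 16 − 4 = 12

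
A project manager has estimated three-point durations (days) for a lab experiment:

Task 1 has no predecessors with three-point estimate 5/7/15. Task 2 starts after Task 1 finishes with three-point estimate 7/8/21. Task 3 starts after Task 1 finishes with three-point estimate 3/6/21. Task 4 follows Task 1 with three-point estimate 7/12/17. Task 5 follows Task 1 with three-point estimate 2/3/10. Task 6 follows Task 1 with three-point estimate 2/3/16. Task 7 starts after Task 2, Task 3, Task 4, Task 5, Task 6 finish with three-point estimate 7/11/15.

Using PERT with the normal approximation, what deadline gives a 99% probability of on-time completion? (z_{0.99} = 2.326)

37.3 days

te_Task 1 = (5 + 4·7 + 15)/6 = 48/6 = 8; σ²_Task 1 = ((15−5)/6)² = 2.778
te_Task 2 = (7 + 4·8 + 21)/6 = 60/6 = 10; σ²_Task 2 = ((21−7)/6)² = 5.444
te_Task 3 = (3 + 4·6 + 21)/6 = 48/6 = 8; σ²_Task 3 = ((21−3)/6)² = 9.000
te_Task 4 = (7 + 4·12 + 17)/6 = 72/6 = 12; σ²_Task 4 = ((17−7)/6)² = 2.778
te_Task 5 = (2 + 4·3 + 10)/6 = 24/6 = 4; σ²_Task 5 = ((10−2)/6)² = 1.778
te_Task 6 = (2 + 4·3 + 16)/6 = 30/6 = 5; σ²_Task 6 = ((16−2)/6)² = 5.444
te_Task 7 = (7 + 4·11 + 15)/6 = 66/6 = 11; σ²_Task 7 = ((15−7)/6)² = 1.778

Forward pass:
ES_Task 1 = 0; EF_Task 1 = 8
ES_Task 2 = 8; EF_Task 2 = 8+10 = 18
ES_Task 3 = 8; EF_Task 3 = 8+8 = 16
ES_Task 4 = 8; EF_Task 4 = 8+12 = 20
ES_Task 5 = 8; EF_Task 5 = 8+4 = 12
ES_Task 6 = 8; EF_Task 6 = 8+5 = 13
ES_Task 7 = max(EF_Task 2=18, EF_Task 3=16, EF_Task 4=20, EF_Task 5=12, EF_Task 6=13) = 20; EF_Task 7 = 20+11 = 31
Expected project duration μ = 31 days. Critical path: Task 1 → Task 4 → Task 7.

Variance along critical path = 2.778 + 2.778 + 1.778 = 7.333; σ = 2.708 days.
D = μ + z·σ = 31 + 2.326·2.708 = 37.3 days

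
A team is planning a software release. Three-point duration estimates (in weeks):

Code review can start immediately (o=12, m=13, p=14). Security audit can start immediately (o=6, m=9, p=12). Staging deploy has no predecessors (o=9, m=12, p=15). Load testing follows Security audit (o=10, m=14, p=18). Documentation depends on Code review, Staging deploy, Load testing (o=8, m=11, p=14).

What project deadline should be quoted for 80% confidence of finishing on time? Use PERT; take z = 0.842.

te_Code review = (12 + 4·13 + 14)/6 = 78/6 = 13; σ²_Code review = ((14−12)/6)² = 0.111
te_Security audit = (6 + 4·9 + 12)/6 = 54/6 = 9; σ²_Security audit = ((12−6)/6)² = 1.000
te_Staging deploy = (9 + 4·12 + 15)/6 = 72/6 = 12; σ²_Staging deploy = ((15−9)/6)² = 1.000
te_Load testing = (10 + 4·14 + 18)/6 = 84/6 = 14; σ²_Load testing = ((18−10)/6)² = 1.778
te_Documentation = (8 + 4·11 + 14)/6 = 66/6 = 11; σ²_Documentation = ((14−8)/6)² = 1.000

Forward pass:
ES_Code review = 0; EF_Code review = 13
ES_Security audit = 0; EF_Security audit = 9
ES_Staging deploy = 0; EF_Staging deploy = 12
ES_Load testing = 9; EF_Load testing = 9+14 = 23
ES_Documentation = max(EF_Code review=13, EF_Staging deploy=12, EF_Load testing=23) = 23; EF_Documentation = 23+11 = 34
Expected project duration μ = 34 weeks. Critical path: Security audit → Load testing → Documentation.

Variance along critical path = 1.000 + 1.778 + 1.000 = 3.778; σ = 1.944 weeks.
D = μ + z·σ = 34 + 0.842·1.944 = 35.6 weeks

35.6 weeks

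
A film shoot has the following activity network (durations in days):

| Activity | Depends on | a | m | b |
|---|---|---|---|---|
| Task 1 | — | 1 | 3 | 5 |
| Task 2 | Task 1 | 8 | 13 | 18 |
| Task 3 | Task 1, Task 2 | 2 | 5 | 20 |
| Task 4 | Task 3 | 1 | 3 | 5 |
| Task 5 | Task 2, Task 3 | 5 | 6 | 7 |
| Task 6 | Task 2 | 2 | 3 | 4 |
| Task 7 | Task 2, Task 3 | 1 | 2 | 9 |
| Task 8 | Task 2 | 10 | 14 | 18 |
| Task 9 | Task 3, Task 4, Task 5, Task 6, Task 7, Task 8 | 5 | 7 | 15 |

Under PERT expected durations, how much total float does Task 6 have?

11 days

te_Task 1 = (1 + 4·3 + 5)/6 = 18/6 = 3
te_Task 2 = (8 + 4·13 + 18)/6 = 78/6 = 13
te_Task 3 = (2 + 4·5 + 20)/6 = 42/6 = 7
te_Task 4 = (1 + 4·3 + 5)/6 = 18/6 = 3
te_Task 5 = (5 + 4·6 + 7)/6 = 36/6 = 6
te_Task 6 = (2 + 4·3 + 4)/6 = 18/6 = 3
te_Task 7 = (1 + 4·2 + 9)/6 = 18/6 = 3
te_Task 8 = (10 + 4·14 + 18)/6 = 84/6 = 14
te_Task 9 = (5 + 4·7 + 15)/6 = 48/6 = 8

Forward pass:
ES_Task 1 = 0; EF_Task 1 = 3
ES_Task 2 = 3; EF_Task 2 = 3+13 = 16
ES_Task 3 = max(EF_Task 1=3, EF_Task 2=16) = 16; EF_Task 3 = 16+7 = 23
ES_Task 4 = 23; EF_Task 4 = 23+3 = 26
ES_Task 5 = max(EF_Task 2=16, EF_Task 3=23) = 23; EF_Task 5 = 23+6 = 29
ES_Task 6 = 16; EF_Task 6 = 16+3 = 19
ES_Task 7 = max(EF_Task 2=16, EF_Task 3=23) = 23; EF_Task 7 = 23+3 = 26
ES_Task 8 = 16; EF_Task 8 = 16+14 = 30
ES_Task 9 = max(EF_Task 3=23, EF_Task 4=26, EF_Task 5=29, EF_Task 6=19, EF_Task 7=26, EF_Task 8=30) = 30; EF_Task 9 = 30+8 = 38
Expected project duration μ = 38 days. Critical path: Task 1 → Task 2 → Task 8 → Task 9.

Backward pass:
LF_Task 9 = 38; LS_Task 9 = 38−8 = 30
LF_Task 8 = LS_Task 9 = 30; LS_Task 8 = 30−14 = 16
LF_Task 7 = LS_Task 9 = 30; LS_Task 7 = 30−3 = 27
LF_Task 6 = LS_Task 9 = 30; LS_Task 6 = 30−3 = 27
LF_Task 5 = LS_Task 9 = 30; LS_Task 5 = 30−6 = 24
LF_Task 4 = LS_Task 9 = 30; LS_Task 4 = 30−3 = 27
LF_Task 3 = min(LS_Task 4=27, LS_Task 5=24, LS_Task 7=27, LS_Task 9=30) = 24; LS_Task 3 = 24−7 = 17
LF_Task 2 = min(LS_Task 3=17, LS_Task 5=24, LS_Task 6=27, LS_Task 7=27, LS_Task 8=16) = 16; LS_Task 2 = 16−13 = 3
LF_Task 1 = min(LS_Task 2=3, LS_Task 3=17) = 3; LS_Task 1 = 3−3 = 0
Slack_Task 6 = LS_Task 6 − ES_Task 6 = 27 − 16 = 11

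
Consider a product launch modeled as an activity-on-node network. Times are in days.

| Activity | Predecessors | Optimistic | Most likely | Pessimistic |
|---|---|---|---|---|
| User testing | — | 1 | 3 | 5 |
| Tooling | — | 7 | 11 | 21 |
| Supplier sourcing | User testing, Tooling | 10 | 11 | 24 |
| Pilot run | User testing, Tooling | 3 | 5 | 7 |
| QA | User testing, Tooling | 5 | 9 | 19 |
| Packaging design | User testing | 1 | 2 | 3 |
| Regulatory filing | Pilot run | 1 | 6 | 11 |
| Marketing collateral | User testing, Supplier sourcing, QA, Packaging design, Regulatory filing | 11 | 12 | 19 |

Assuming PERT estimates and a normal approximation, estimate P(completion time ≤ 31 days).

te_User testing = (1 + 4·3 + 5)/6 = 18/6 = 3; σ²_User testing = ((5−1)/6)² = 0.444
te_Tooling = (7 + 4·11 + 21)/6 = 72/6 = 12; σ²_Tooling = ((21−7)/6)² = 5.444
te_Supplier sourcing = (10 + 4·11 + 24)/6 = 78/6 = 13; σ²_Supplier sourcing = ((24−10)/6)² = 5.444
te_Pilot run = (3 + 4·5 + 7)/6 = 30/6 = 5; σ²_Pilot run = ((7−3)/6)² = 0.444
te_QA = (5 + 4·9 + 19)/6 = 60/6 = 10; σ²_QA = ((19−5)/6)² = 5.444
te_Packaging design = (1 + 4·2 + 3)/6 = 12/6 = 2; σ²_Packaging design = ((3−1)/6)² = 0.111
te_Regulatory filing = (1 + 4·6 + 11)/6 = 36/6 = 6; σ²_Regulatory filing = ((11−1)/6)² = 2.778
te_Marketing collateral = (11 + 4·12 + 19)/6 = 78/6 = 13; σ²_Marketing collateral = ((19−11)/6)² = 1.778

Forward pass:
ES_User testing = 0; EF_User testing = 3
ES_Tooling = 0; EF_Tooling = 12
ES_Supplier sourcing = max(EF_User testing=3, EF_Tooling=12) = 12; EF_Supplier sourcing = 12+13 = 25
ES_Pilot run = max(EF_User testing=3, EF_Tooling=12) = 12; EF_Pilot run = 12+5 = 17
ES_QA = max(EF_User testing=3, EF_Tooling=12) = 12; EF_QA = 12+10 = 22
ES_Packaging design = 3; EF_Packaging design = 3+2 = 5
ES_Regulatory filing = 17; EF_Regulatory filing = 17+6 = 23
ES_Marketing collateral = max(EF_User testing=3, EF_Supplier sourcing=25, EF_QA=22, EF_Packaging design=5, EF_Regulatory filing=23) = 25; EF_Marketing collateral = 25+13 = 38
Expected project duration μ = 38 days. Critical path: Tooling → Supplier sourcing → Marketing collateral.

Variance along critical path = 5.444 + 5.444 + 1.778 = 12.667; σ = √12.667 = 3.559 days.
Z = (31 − 38) / 3.559 = -1.967
P(T ≤ 31) = Φ(-1.967) ≈ 0.025

0.025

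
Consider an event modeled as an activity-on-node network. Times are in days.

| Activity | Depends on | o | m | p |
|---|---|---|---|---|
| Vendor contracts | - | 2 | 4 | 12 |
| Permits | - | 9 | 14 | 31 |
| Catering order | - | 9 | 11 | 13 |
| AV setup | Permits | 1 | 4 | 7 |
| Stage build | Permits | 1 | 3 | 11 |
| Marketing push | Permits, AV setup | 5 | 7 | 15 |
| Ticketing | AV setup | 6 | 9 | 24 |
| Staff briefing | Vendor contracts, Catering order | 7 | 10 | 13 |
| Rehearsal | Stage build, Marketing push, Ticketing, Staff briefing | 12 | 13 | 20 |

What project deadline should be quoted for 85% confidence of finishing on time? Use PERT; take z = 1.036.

te_Vendor contracts = (2 + 4·4 + 12)/6 = 30/6 = 5; σ²_Vendor contracts = ((12−2)/6)² = 2.778
te_Permits = (9 + 4·14 + 31)/6 = 96/6 = 16; σ²_Permits = ((31−9)/6)² = 13.444
te_Catering order = (9 + 4·11 + 13)/6 = 66/6 = 11; σ²_Catering order = ((13−9)/6)² = 0.444
te_AV setup = (1 + 4·4 + 7)/6 = 24/6 = 4; σ²_AV setup = ((7−1)/6)² = 1.000
te_Stage build = (1 + 4·3 + 11)/6 = 24/6 = 4; σ²_Stage build = ((11−1)/6)² = 2.778
te_Marketing push = (5 + 4·7 + 15)/6 = 48/6 = 8; σ²_Marketing push = ((15−5)/6)² = 2.778
te_Ticketing = (6 + 4·9 + 24)/6 = 66/6 = 11; σ²_Ticketing = ((24−6)/6)² = 9.000
te_Staff briefing = (7 + 4·10 + 13)/6 = 60/6 = 10; σ²_Staff briefing = ((13−7)/6)² = 1.000
te_Rehearsal = (12 + 4·13 + 20)/6 = 84/6 = 14; σ²_Rehearsal = ((20−12)/6)² = 1.778

Forward pass:
ES_Vendor contracts = 0; EF_Vendor contracts = 5
ES_Permits = 0; EF_Permits = 16
ES_Catering order = 0; EF_Catering order = 11
ES_AV setup = 16; EF_AV setup = 16+4 = 20
ES_Stage build = 16; EF_Stage build = 16+4 = 20
ES_Marketing push = max(EF_Permits=16, EF_AV setup=20) = 20; EF_Marketing push = 20+8 = 28
ES_Ticketing = 20; EF_Ticketing = 20+11 = 31
ES_Staff briefing = max(EF_Vendor contracts=5, EF_Catering order=11) = 11; EF_Staff briefing = 11+10 = 21
ES_Rehearsal = max(EF_Stage build=20, EF_Marketing push=28, EF_Ticketing=31, EF_Staff briefing=21) = 31; EF_Rehearsal = 31+14 = 45
Expected project duration μ = 45 days. Critical path: Permits → AV setup → Ticketing → Rehearsal.

Variance along critical path = 13.444 + 1.000 + 9.000 + 1.778 = 25.222; σ = 5.022 days.
D = μ + z·σ = 45 + 1.036·5.022 = 50.2 days

50.2 days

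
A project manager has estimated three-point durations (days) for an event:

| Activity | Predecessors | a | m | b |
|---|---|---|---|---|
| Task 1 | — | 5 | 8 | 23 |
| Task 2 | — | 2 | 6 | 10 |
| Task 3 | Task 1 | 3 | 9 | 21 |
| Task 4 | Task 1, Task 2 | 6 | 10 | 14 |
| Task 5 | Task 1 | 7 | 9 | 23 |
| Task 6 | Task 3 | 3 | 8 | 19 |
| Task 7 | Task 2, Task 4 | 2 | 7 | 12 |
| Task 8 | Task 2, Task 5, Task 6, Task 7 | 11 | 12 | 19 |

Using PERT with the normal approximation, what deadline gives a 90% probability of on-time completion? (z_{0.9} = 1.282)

48.6 days

te_Task 1 = (5 + 4·8 + 23)/6 = 60/6 = 10; σ²_Task 1 = ((23−5)/6)² = 9.000
te_Task 2 = (2 + 4·6 + 10)/6 = 36/6 = 6; σ²_Task 2 = ((10−2)/6)² = 1.778
te_Task 3 = (3 + 4·9 + 21)/6 = 60/6 = 10; σ²_Task 3 = ((21−3)/6)² = 9.000
te_Task 4 = (6 + 4·10 + 14)/6 = 60/6 = 10; σ²_Task 4 = ((14−6)/6)² = 1.778
te_Task 5 = (7 + 4·9 + 23)/6 = 66/6 = 11; σ²_Task 5 = ((23−7)/6)² = 7.111
te_Task 6 = (3 + 4·8 + 19)/6 = 54/6 = 9; σ²_Task 6 = ((19−3)/6)² = 7.111
te_Task 7 = (2 + 4·7 + 12)/6 = 42/6 = 7; σ²_Task 7 = ((12−2)/6)² = 2.778
te_Task 8 = (11 + 4·12 + 19)/6 = 78/6 = 13; σ²_Task 8 = ((19−11)/6)² = 1.778

Forward pass:
ES_Task 1 = 0; EF_Task 1 = 10
ES_Task 2 = 0; EF_Task 2 = 6
ES_Task 3 = 10; EF_Task 3 = 10+10 = 20
ES_Task 4 = max(EF_Task 1=10, EF_Task 2=6) = 10; EF_Task 4 = 10+10 = 20
ES_Task 5 = 10; EF_Task 5 = 10+11 = 21
ES_Task 6 = 20; EF_Task 6 = 20+9 = 29
ES_Task 7 = max(EF_Task 2=6, EF_Task 4=20) = 20; EF_Task 7 = 20+7 = 27
ES_Task 8 = max(EF_Task 2=6, EF_Task 5=21, EF_Task 6=29, EF_Task 7=27) = 29; EF_Task 8 = 29+13 = 42
Expected project duration μ = 42 days. Critical path: Task 1 → Task 3 → Task 6 → Task 8.

Variance along critical path = 9.000 + 9.000 + 7.111 + 1.778 = 26.889; σ = 5.185 days.
D = μ + z·σ = 42 + 1.282·5.185 = 48.6 days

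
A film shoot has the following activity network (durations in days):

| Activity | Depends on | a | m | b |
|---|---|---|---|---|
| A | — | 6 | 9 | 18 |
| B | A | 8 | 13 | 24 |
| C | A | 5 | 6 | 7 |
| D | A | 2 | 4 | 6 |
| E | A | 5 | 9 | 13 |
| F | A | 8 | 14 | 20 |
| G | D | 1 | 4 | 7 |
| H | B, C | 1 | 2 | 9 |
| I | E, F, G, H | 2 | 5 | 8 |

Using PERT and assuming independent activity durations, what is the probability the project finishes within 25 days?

te_A = (6 + 4·9 + 18)/6 = 60/6 = 10; σ²_A = ((18−6)/6)² = 4.000
te_B = (8 + 4·13 + 24)/6 = 84/6 = 14; σ²_B = ((24−8)/6)² = 7.111
te_C = (5 + 4·6 + 7)/6 = 36/6 = 6; σ²_C = ((7−5)/6)² = 0.111
te_D = (2 + 4·4 + 6)/6 = 24/6 = 4; σ²_D = ((6−2)/6)² = 0.444
te_E = (5 + 4·9 + 13)/6 = 54/6 = 9; σ²_E = ((13−5)/6)² = 1.778
te_F = (8 + 4·14 + 20)/6 = 84/6 = 14; σ²_F = ((20−8)/6)² = 4.000
te_G = (1 + 4·4 + 7)/6 = 24/6 = 4; σ²_G = ((7−1)/6)² = 1.000
te_H = (1 + 4·2 + 9)/6 = 18/6 = 3; σ²_H = ((9−1)/6)² = 1.778
te_I = (2 + 4·5 + 8)/6 = 30/6 = 5; σ²_I = ((8−2)/6)² = 1.000

Forward pass:
ES_A = 0; EF_A = 10
ES_B = 10; EF_B = 10+14 = 24
ES_C = 10; EF_C = 10+6 = 16
ES_D = 10; EF_D = 10+4 = 14
ES_E = 10; EF_E = 10+9 = 19
ES_F = 10; EF_F = 10+14 = 24
ES_G = 14; EF_G = 14+4 = 18
ES_H = max(EF_B=24, EF_C=16) = 24; EF_H = 24+3 = 27
ES_I = max(EF_E=19, EF_F=24, EF_G=18, EF_H=27) = 27; EF_I = 27+5 = 32
Expected project duration μ = 32 days. Critical path: A → B → H → I.

Variance along critical path = 4.000 + 7.111 + 1.778 + 1.000 = 13.889; σ = √13.889 = 3.727 days.
Z = (25 − 32) / 3.727 = -1.878
P(T ≤ 25) = Φ(-1.878) ≈ 0.030

0.030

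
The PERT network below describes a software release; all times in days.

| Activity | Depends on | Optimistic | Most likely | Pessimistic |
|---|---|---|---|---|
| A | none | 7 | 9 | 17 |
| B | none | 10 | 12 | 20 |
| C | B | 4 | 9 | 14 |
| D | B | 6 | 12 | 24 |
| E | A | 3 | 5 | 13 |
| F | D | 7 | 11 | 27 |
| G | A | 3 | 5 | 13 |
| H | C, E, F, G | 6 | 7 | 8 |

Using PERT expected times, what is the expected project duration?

46 days

te_A = (7 + 4·9 + 17)/6 = 60/6 = 10
te_B = (10 + 4·12 + 20)/6 = 78/6 = 13
te_C = (4 + 4·9 + 14)/6 = 54/6 = 9
te_D = (6 + 4·12 + 24)/6 = 78/6 = 13
te_E = (3 + 4·5 + 13)/6 = 36/6 = 6
te_F = (7 + 4·11 + 27)/6 = 78/6 = 13
te_G = (3 + 4·5 + 13)/6 = 36/6 = 6
te_H = (6 + 4·7 + 8)/6 = 42/6 = 7

Forward pass:
ES_A = 0; EF_A = 10
ES_B = 0; EF_B = 13
ES_C = 13; EF_C = 13+9 = 22
ES_D = 13; EF_D = 13+13 = 26
ES_E = 10; EF_E = 10+6 = 16
ES_F = 26; EF_F = 26+13 = 39
ES_G = 10; EF_G = 10+6 = 16
ES_H = max(EF_C=22, EF_E=16, EF_F=39, EF_G=16) = 39; EF_H = 39+7 = 46
Expected project duration μ = 46 days. Critical path: B → D → F → H.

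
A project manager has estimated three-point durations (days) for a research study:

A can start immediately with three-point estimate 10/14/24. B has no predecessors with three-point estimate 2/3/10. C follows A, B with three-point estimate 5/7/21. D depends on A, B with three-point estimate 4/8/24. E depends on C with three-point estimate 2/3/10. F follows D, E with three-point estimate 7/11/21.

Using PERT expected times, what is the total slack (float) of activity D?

te_A = (10 + 4·14 + 24)/6 = 90/6 = 15
te_B = (2 + 4·3 + 10)/6 = 24/6 = 4
te_C = (5 + 4·7 + 21)/6 = 54/6 = 9
te_D = (4 + 4·8 + 24)/6 = 60/6 = 10
te_E = (2 + 4·3 + 10)/6 = 24/6 = 4
te_F = (7 + 4·11 + 21)/6 = 72/6 = 12

Forward pass:
ES_A = 0; EF_A = 15
ES_B = 0; EF_B = 4
ES_C = max(EF_A=15, EF_B=4) = 15; EF_C = 15+9 = 24
ES_D = max(EF_A=15, EF_B=4) = 15; EF_D = 15+10 = 25
ES_E = 24; EF_E = 24+4 = 28
ES_F = max(EF_D=25, EF_E=28) = 28; EF_F = 28+12 = 40
Expected project duration μ = 40 days. Critical path: A → C → E → F.

Backward pass:
LF_F = 40; LS_F = 40−12 = 28
LF_E = LS_F = 28; LS_E = 28−4 = 24
LF_D = LS_F = 28; LS_D = 28−10 = 18
LF_C = LS_E = 24; LS_C = 24−9 = 15
LF_B = min(LS_C=15, LS_D=18) = 15; LS_B = 15−4 = 11
LF_A = min(LS_C=15, LS_D=18) = 15; LS_A = 15−15 = 0
Slack_D = LS_D − ES_D = 18 − 15 = 3

3 days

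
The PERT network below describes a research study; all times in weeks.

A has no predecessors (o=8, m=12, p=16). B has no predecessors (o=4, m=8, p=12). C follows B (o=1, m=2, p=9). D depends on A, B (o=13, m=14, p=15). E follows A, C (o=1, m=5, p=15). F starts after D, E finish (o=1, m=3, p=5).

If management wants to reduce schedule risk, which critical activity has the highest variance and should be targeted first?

A

te_A = (8 + 4·12 + 16)/6 = 72/6 = 12; σ²_A = ((16−8)/6)² = 1.778
te_B = (4 + 4·8 + 12)/6 = 48/6 = 8; σ²_B = ((12−4)/6)² = 1.778
te_C = (1 + 4·2 + 9)/6 = 18/6 = 3; σ²_C = ((9−1)/6)² = 1.778
te_D = (13 + 4·14 + 15)/6 = 84/6 = 14; σ²_D = ((15−13)/6)² = 0.111
te_E = (1 + 4·5 + 15)/6 = 36/6 = 6; σ²_E = ((15−1)/6)² = 5.444
te_F = (1 + 4·3 + 5)/6 = 18/6 = 3; σ²_F = ((5−1)/6)² = 0.444

Forward pass:
ES_A = 0; EF_A = 12
ES_B = 0; EF_B = 8
ES_C = 8; EF_C = 8+3 = 11
ES_D = max(EF_A=12, EF_B=8) = 12; EF_D = 12+14 = 26
ES_E = max(EF_A=12, EF_C=11) = 12; EF_E = 12+6 = 18
ES_F = max(EF_D=26, EF_E=18) = 26; EF_F = 26+3 = 29
Expected project duration μ = 29 weeks. Critical path: A → D → F.

Variances on critical path: σ²_A=1.778, σ²_D=0.111, σ²_F=0.444.
Largest is σ²_A = 1.778.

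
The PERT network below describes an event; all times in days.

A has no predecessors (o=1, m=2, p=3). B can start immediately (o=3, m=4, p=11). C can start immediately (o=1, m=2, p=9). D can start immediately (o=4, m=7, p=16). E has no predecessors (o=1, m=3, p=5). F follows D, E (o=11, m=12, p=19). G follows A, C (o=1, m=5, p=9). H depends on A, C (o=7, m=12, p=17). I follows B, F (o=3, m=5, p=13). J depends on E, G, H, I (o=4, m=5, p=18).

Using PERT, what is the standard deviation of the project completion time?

te_A = (1 + 4·2 + 3)/6 = 12/6 = 2; σ²_A = ((3−1)/6)² = 0.111
te_B = (3 + 4·4 + 11)/6 = 30/6 = 5; σ²_B = ((11−3)/6)² = 1.778
te_C = (1 + 4·2 + 9)/6 = 18/6 = 3; σ²_C = ((9−1)/6)² = 1.778
te_D = (4 + 4·7 + 16)/6 = 48/6 = 8; σ²_D = ((16−4)/6)² = 4.000
te_E = (1 + 4·3 + 5)/6 = 18/6 = 3; σ²_E = ((5−1)/6)² = 0.444
te_F = (11 + 4·12 + 19)/6 = 78/6 = 13; σ²_F = ((19−11)/6)² = 1.778
te_G = (1 + 4·5 + 9)/6 = 30/6 = 5; σ²_G = ((9−1)/6)² = 1.778
te_H = (7 + 4·12 + 17)/6 = 72/6 = 12; σ²_H = ((17−7)/6)² = 2.778
te_I = (3 + 4·5 + 13)/6 = 36/6 = 6; σ²_I = ((13−3)/6)² = 2.778
te_J = (4 + 4·5 + 18)/6 = 42/6 = 7; σ²_J = ((18−4)/6)² = 5.444

Forward pass:
ES_A = 0; EF_A = 2
ES_B = 0; EF_B = 5
ES_C = 0; EF_C = 3
ES_D = 0; EF_D = 8
ES_E = 0; EF_E = 3
ES_F = max(EF_D=8, EF_E=3) = 8; EF_F = 8+13 = 21
ES_G = max(EF_A=2, EF_C=3) = 3; EF_G = 3+5 = 8
ES_H = max(EF_A=2, EF_C=3) = 3; EF_H = 3+12 = 15
ES_I = max(EF_B=5, EF_F=21) = 21; EF_I = 21+6 = 27
ES_J = max(EF_E=3, EF_G=8, EF_H=15, EF_I=27) = 27; EF_J = 27+7 = 34
Expected project duration μ = 34 days. Critical path: D → F → I → J.

Variance along critical path = 4.000 + 1.778 + 2.778 + 5.444 = 14.000
σ = √14.000 = 3.742 days

3.74 days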